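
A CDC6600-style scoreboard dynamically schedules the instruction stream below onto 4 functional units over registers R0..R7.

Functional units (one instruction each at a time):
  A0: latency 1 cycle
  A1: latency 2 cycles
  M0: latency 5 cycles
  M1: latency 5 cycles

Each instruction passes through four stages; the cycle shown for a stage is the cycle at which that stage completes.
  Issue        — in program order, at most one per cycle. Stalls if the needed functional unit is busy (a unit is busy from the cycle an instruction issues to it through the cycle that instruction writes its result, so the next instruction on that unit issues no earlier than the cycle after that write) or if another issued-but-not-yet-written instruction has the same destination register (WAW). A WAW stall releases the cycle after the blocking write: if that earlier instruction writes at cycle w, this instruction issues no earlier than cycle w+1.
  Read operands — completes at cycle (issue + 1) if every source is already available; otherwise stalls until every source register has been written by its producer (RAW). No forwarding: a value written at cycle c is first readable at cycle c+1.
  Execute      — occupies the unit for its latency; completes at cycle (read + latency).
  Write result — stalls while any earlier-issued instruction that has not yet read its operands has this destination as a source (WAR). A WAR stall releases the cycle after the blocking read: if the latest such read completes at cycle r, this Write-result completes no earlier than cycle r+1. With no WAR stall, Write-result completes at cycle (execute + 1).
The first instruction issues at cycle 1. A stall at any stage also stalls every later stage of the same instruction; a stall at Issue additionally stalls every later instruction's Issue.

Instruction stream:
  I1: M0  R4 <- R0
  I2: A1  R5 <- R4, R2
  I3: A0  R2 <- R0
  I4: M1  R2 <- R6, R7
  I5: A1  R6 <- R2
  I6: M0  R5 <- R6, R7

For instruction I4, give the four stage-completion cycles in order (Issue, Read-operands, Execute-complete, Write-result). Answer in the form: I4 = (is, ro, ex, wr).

I4 = (11, 12, 17, 18)

cycle 1: I1 issues→M0
cycle 2: I1 reads | I2 issues→A1
cycle 3: I3 issues→A0
cycle 4: I3 reads
cycle 5: I3 exec-done
cycle 7: I1 exec-done
cycle 8: I1 writes R4
cycle 9: I2 reads
cycle 10: I3 writes R2
cycle 11: I2 exec-done | I4 issues→M1
cycle 12: I2 writes R5 | I4 reads
cycle 13: I5 issues→A1
cycle 14: I6 issues→M0
cycle 17: I4 exec-done
cycle 18: I4 writes R2
cycle 19: I5 reads
cycle 21: I5 exec-done
cycle 22: I5 writes R6
cycle 23: I6 reads
cycle 28: I6 exec-done
cycle 29: I6 writes R5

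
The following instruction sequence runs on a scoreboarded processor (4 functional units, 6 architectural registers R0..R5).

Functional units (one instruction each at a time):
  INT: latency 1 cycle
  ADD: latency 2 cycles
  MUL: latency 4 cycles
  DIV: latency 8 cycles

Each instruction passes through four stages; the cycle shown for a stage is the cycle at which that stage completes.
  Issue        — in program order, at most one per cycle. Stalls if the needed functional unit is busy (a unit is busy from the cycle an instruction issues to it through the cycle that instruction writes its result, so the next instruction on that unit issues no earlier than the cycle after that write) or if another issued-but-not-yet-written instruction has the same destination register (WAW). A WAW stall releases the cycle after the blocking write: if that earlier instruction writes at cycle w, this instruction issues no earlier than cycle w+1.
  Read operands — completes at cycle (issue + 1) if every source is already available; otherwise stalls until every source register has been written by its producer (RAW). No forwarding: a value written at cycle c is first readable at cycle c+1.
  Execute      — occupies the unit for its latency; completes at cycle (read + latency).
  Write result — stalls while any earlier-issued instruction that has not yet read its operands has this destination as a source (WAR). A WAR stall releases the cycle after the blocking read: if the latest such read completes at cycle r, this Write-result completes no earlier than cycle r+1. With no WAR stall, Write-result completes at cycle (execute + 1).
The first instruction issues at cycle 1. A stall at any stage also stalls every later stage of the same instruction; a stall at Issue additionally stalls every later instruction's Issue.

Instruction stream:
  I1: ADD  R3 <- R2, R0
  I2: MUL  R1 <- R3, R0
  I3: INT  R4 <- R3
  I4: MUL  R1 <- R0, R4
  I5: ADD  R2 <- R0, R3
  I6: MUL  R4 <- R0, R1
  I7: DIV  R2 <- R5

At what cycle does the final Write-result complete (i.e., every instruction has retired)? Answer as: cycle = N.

cycle = 30

I1 -> (1, 2, 4, 5)
I2 -> (2, 6, 10, 11)  // RAW R3: wait I1 write@5
I3 -> (3, 6, 7, 8)  // RAW R3: wait I1 write@5
I4 -> (12, 13, 17, 18)  // struct: MUL busy until I2 writes@11
I5 -> (13, 14, 16, 17)
I6 -> (19, 20, 24, 25)  // struct: MUL busy until I4 writes@18
I7 -> (20, 21, 29, 30)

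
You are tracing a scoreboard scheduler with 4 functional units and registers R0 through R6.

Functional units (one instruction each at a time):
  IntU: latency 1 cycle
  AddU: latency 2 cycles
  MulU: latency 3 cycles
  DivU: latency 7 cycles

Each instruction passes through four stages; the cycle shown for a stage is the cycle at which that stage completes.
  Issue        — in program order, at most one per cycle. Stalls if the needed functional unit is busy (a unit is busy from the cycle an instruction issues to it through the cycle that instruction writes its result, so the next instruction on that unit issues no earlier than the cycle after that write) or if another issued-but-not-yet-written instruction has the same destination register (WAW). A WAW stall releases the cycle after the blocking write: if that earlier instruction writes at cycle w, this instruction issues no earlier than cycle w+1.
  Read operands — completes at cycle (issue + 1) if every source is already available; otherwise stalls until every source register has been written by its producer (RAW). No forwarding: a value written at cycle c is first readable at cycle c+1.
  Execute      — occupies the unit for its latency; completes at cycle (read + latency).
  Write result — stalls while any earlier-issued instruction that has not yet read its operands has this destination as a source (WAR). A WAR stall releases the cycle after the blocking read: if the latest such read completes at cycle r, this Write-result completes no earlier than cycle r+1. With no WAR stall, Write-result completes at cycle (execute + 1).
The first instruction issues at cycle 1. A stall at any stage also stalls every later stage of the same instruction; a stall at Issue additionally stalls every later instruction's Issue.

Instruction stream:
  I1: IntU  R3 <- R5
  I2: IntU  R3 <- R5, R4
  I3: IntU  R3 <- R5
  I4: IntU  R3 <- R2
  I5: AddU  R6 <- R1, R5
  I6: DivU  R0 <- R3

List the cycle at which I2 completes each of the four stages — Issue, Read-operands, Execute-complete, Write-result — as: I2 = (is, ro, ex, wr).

I2 = (5, 6, 7, 8)

t=1  I1 issues→IntU
t=2  I1 reads
t=3  I1 exec-done
t=4  I1 writes R3
t=5  I2 issues→IntU
t=6  I2 reads
t=7  I2 exec-done
t=8  I2 writes R3
t=9  I3 issues→IntU
t=10  I3 reads
t=11  I3 exec-done
t=12  I3 writes R3
t=13  I4 issues→IntU
t=14  I4 reads · I5 issues→AddU
t=15  I4 exec-done · I5 reads · I6 issues→DivU
t=16  I4 writes R3
t=17  I5 exec-done · I6 reads
t=18  I5 writes R6
t=24  I6 exec-done
t=25  I6 writes R0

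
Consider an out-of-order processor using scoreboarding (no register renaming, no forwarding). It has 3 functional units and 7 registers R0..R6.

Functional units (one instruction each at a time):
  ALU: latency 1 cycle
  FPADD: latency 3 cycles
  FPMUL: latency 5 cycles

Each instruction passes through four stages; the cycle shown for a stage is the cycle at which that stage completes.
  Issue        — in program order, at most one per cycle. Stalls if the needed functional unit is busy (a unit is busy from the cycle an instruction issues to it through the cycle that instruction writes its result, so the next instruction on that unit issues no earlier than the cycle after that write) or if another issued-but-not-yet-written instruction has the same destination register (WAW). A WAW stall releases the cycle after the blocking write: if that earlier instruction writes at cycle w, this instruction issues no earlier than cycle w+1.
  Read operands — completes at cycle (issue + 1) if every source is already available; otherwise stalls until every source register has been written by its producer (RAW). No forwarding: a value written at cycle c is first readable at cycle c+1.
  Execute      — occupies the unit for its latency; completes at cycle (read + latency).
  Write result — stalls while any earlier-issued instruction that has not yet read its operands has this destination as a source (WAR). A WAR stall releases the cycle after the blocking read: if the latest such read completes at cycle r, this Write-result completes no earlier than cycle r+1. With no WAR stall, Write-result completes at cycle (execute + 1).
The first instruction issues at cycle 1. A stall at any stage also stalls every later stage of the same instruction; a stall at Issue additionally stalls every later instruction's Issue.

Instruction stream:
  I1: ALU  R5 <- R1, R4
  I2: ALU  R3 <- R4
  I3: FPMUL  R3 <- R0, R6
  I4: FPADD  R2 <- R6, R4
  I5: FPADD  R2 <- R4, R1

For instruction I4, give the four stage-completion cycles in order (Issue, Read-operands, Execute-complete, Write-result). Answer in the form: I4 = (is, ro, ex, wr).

I4 = (10, 11, 14, 15)

cycle 1: issue I1 (ALU)
cycle 2: I1 read-ops
cycle 3: I1 finished on ALU
cycle 4: I1→R5
cycle 5: issue I2 (ALU)
cycle 6: I2 read-ops
cycle 7: I2 finished on ALU
cycle 8: I2→R3
cycle 9: issue I3 (FPMUL)
cycle 10: I3 read-ops; issue I4 (FPADD)
cycle 11: I4 read-ops
cycle 14: I4 finished on FPADD
cycle 15: I3 finished on FPMUL; I4→R2
cycle 16: I3→R3; issue I5 (FPADD)
cycle 17: I5 read-ops
cycle 20: I5 finished on FPADD
cycle 21: I5→R2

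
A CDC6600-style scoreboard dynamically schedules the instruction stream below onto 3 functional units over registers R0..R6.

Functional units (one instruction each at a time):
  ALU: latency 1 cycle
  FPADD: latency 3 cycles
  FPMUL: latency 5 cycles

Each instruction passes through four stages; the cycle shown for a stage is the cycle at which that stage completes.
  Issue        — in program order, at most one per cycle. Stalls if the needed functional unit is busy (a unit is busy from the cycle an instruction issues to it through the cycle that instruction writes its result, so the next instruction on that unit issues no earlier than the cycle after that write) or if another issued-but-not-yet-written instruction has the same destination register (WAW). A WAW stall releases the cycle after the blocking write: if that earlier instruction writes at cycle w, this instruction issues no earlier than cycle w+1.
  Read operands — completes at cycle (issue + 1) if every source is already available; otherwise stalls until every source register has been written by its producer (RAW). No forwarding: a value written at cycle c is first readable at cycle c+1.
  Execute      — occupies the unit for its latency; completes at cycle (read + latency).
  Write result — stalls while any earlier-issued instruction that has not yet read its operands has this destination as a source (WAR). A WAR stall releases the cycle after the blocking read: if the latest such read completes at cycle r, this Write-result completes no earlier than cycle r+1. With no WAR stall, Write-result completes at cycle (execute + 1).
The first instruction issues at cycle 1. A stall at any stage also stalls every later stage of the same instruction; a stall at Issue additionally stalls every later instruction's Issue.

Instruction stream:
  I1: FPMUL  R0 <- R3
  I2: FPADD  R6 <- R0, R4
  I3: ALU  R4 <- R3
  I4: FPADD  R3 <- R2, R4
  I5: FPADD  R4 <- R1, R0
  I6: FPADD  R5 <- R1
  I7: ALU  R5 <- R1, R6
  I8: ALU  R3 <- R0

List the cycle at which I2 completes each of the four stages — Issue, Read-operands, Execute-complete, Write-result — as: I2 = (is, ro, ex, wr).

c1: I1 issues→FPMUL
c2: I1 reads · I2 issues→FPADD
c3: I3 issues→ALU
c4: I3 reads
c5: I3 exec-done
c7: I1 exec-done
c8: I1 writes R0
c9: I2 reads
c10: I3 writes R4
c12: I2 exec-done
c13: I2 writes R6
c14: I4 issues→FPADD
c15: I4 reads
c18: I4 exec-done
c19: I4 writes R3
c20: I5 issues→FPADD
c21: I5 reads
c24: I5 exec-done
c25: I5 writes R4
c26: I6 issues→FPADD
c27: I6 reads
c30: I6 exec-done
c31: I6 writes R5
c32: I7 issues→ALU
c33: I7 reads
c34: I7 exec-done
c35: I7 writes R5
c36: I8 issues→ALU
c37: I8 reads
c38: I8 exec-done
c39: I8 writes R3

I2 = (2, 9, 12, 13)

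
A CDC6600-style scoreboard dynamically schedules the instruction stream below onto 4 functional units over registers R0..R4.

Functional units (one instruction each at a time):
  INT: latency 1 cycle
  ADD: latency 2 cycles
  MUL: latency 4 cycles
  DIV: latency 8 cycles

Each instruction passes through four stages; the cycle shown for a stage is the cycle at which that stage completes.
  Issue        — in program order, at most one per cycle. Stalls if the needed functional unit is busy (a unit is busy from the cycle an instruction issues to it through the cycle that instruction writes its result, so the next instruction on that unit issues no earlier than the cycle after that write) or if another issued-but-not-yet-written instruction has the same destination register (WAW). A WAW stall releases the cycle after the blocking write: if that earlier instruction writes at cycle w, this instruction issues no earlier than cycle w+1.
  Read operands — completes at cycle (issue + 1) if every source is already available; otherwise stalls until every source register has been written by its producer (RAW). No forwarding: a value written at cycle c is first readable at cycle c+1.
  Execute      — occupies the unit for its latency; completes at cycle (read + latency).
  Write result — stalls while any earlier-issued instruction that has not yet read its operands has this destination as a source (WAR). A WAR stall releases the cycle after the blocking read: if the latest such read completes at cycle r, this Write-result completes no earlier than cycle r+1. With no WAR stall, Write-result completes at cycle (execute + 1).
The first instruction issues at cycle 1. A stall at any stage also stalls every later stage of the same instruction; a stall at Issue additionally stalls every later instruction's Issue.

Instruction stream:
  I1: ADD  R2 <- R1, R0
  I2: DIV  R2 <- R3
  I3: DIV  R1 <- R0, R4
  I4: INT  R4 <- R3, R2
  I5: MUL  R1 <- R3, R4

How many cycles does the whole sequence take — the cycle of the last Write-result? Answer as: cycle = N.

cycle = 34

I1: IS=1 RO=2 EX=4 WR=5
I2: IS=6 RO=7 EX=15 WR=16  [WAW R2: wait I1 write@5]
I3: IS=17 RO=18 EX=26 WR=27  [struct: DIV busy until I2 writes@16]
I4: IS=18 RO=19 EX=20 WR=21
I5: IS=28 RO=29 EX=33 WR=34  [WAW R1: wait I3 write@27]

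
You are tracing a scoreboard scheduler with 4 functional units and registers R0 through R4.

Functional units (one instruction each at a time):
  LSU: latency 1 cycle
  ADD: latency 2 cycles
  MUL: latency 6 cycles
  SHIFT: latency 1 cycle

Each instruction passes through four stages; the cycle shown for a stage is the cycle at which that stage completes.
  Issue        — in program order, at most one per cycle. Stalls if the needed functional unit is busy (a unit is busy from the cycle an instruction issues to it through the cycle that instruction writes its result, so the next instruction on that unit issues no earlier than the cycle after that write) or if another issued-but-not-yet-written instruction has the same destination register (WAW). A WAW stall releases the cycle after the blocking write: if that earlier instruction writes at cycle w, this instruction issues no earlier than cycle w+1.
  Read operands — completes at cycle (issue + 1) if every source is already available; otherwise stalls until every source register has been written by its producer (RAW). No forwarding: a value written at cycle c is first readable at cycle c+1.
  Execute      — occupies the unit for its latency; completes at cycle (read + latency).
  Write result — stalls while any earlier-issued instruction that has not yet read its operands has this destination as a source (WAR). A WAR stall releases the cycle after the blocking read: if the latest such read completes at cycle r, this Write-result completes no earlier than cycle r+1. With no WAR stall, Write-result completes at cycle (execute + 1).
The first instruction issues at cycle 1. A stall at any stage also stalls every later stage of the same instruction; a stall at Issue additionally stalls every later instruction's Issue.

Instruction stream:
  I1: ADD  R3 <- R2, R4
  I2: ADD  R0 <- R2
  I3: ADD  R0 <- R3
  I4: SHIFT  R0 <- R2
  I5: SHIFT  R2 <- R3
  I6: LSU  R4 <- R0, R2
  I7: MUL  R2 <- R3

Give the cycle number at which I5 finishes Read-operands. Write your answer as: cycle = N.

cycle 1: I1→ADD
cycle 2: I1 RO
cycle 4: I1 EX
cycle 5: I1 WR R3
cycle 6: I2→ADD
cycle 7: I2 RO
cycle 9: I2 EX
cycle 10: I2 WR R0
cycle 11: I3→ADD
cycle 12: I3 RO
cycle 14: I3 EX
cycle 15: I3 WR R0
cycle 16: I4→SHIFT
cycle 17: I4 RO
cycle 18: I4 EX
cycle 19: I4 WR R0
cycle 20: I5→SHIFT
cycle 21: I5 RO; I6→LSU
cycle 22: I5 EX
cycle 23: I5 WR R2
cycle 24: I6 RO; I7→MUL
cycle 25: I6 EX; I7 RO
cycle 26: I6 WR R4
cycle 31: I7 EX
cycle 32: I7 WR R2

cycle = 21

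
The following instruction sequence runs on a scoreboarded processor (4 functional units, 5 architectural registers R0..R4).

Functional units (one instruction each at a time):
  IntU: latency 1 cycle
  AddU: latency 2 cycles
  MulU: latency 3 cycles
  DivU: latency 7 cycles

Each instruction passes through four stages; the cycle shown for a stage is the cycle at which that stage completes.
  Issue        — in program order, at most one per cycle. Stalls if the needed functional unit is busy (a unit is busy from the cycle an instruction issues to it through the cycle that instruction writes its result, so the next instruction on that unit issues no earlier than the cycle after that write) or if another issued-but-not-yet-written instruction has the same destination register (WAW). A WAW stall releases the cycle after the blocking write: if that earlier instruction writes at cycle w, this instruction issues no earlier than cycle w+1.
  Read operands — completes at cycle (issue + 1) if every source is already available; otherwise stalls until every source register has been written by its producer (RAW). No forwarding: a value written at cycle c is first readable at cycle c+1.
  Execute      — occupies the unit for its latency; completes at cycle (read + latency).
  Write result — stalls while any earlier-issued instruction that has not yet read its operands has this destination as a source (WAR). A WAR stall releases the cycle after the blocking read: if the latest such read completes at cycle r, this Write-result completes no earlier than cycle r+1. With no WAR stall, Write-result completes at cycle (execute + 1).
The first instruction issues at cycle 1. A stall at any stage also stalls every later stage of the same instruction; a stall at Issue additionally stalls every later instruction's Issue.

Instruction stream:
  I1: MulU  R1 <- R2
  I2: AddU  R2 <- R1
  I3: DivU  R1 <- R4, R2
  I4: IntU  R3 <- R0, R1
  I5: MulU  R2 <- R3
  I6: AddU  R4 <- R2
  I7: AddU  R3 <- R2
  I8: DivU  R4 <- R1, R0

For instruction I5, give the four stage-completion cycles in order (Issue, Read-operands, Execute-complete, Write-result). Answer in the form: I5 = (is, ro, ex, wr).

I5 = (11, 23, 26, 27)

[1] I1 dispatched to MulU
[2] I1 operands ready, I2 dispatched to AddU
[5] I1 complete
[6] R1←I1
[7] I2 operands ready, I3 dispatched to DivU
[8] I4 dispatched to IntU
[9] I2 complete
[10] R2←I2
[11] I3 operands ready, I5 dispatched to MulU
[12] I6 dispatched to AddU
[18] I3 complete
[19] R1←I3
[20] I4 operands ready
[21] I4 complete
[22] R3←I4
[23] I5 operands ready
[26] I5 complete
[27] R2←I5
[28] I6 operands ready
[30] I6 complete
[31] R4←I6
[32] I7 dispatched to AddU
[33] I7 operands ready, I8 dispatched to DivU
[34] I8 operands ready
[35] I7 complete
[36] R3←I7
[41] I8 complete
[42] R4←I8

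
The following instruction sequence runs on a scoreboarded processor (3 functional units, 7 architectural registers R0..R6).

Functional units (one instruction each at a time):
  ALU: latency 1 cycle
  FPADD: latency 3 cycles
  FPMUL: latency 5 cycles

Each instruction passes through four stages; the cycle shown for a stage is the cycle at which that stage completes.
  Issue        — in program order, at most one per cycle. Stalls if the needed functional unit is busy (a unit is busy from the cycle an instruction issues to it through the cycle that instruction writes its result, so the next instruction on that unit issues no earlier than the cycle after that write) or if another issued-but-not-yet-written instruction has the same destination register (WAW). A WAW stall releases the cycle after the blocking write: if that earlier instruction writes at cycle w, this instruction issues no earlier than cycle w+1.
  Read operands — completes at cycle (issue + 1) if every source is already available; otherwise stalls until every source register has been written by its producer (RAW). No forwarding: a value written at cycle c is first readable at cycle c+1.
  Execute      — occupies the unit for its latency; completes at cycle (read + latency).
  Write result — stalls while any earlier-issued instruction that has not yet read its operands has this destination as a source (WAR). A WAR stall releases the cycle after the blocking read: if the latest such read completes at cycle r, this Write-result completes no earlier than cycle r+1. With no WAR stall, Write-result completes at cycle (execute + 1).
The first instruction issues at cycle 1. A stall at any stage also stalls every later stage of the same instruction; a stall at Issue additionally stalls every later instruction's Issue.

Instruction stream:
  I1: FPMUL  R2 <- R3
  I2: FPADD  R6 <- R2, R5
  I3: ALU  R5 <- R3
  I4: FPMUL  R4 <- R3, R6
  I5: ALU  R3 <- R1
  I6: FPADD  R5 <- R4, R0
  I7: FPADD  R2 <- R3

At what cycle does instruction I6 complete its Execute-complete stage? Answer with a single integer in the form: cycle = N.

cycle = 24

[1] I1→FPMUL
[2] I1 RO; I2→FPADD
[3] I3→ALU
[4] I3 RO
[5] I3 EX
[7] I1 EX
[8] I1 WR R2
[9] I2 RO; I4→FPMUL
[10] I3 WR R5
[11] I5→ALU
[12] I2 EX; I5 RO
[13] I2 WR R6; I5 EX
[14] I4 RO; I6→FPADD
[15] I5 WR R3
[19] I4 EX
[20] I4 WR R4
[21] I6 RO
[24] I6 EX
[25] I6 WR R5
[26] I7→FPADD
[27] I7 RO
[30] I7 EX
[31] I7 WR R2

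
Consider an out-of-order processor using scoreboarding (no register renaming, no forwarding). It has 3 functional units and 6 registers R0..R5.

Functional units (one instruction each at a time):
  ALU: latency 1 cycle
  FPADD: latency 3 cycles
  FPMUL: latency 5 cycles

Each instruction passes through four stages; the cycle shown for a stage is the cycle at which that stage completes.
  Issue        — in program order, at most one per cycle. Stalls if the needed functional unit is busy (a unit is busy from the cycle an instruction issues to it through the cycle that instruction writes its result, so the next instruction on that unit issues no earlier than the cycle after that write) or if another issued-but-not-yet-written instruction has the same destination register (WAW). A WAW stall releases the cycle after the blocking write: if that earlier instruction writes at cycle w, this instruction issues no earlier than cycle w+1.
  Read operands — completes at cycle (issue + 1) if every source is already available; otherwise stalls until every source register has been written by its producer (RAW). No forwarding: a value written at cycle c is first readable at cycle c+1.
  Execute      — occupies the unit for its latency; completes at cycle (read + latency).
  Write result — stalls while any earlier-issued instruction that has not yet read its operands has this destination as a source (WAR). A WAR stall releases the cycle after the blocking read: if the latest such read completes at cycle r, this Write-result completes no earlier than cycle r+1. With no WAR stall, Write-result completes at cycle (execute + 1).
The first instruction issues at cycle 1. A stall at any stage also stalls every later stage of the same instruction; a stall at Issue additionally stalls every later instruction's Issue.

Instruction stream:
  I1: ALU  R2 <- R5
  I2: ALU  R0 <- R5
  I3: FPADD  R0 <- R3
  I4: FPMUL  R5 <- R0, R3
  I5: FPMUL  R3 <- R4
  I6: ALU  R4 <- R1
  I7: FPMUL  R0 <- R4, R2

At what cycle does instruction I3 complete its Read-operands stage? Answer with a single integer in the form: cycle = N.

t=1  issue I1 (ALU)
t=2  I1 read-ops
t=3  I1 finished on ALU
t=4  I1→R2
t=5  issue I2 (ALU)
t=6  I2 read-ops
t=7  I2 finished on ALU
t=8  I2→R0
t=9  issue I3 (FPADD)
t=10  I3 read-ops | issue I4 (FPMUL)
t=13  I3 finished on FPADD
t=14  I3→R0
t=15  I4 read-ops
t=20  I4 finished on FPMUL
t=21  I4→R5
t=22  issue I5 (FPMUL)
t=23  I5 read-ops | issue I6 (ALU)
t=24  I6 read-ops
t=25  I6 finished on ALU
t=26  I6→R4
t=28  I5 finished on FPMUL
t=29  I5→R3
t=30  issue I7 (FPMUL)
t=31  I7 read-ops
t=36  I7 finished on FPMUL
t=37  I7→R0

cycle = 10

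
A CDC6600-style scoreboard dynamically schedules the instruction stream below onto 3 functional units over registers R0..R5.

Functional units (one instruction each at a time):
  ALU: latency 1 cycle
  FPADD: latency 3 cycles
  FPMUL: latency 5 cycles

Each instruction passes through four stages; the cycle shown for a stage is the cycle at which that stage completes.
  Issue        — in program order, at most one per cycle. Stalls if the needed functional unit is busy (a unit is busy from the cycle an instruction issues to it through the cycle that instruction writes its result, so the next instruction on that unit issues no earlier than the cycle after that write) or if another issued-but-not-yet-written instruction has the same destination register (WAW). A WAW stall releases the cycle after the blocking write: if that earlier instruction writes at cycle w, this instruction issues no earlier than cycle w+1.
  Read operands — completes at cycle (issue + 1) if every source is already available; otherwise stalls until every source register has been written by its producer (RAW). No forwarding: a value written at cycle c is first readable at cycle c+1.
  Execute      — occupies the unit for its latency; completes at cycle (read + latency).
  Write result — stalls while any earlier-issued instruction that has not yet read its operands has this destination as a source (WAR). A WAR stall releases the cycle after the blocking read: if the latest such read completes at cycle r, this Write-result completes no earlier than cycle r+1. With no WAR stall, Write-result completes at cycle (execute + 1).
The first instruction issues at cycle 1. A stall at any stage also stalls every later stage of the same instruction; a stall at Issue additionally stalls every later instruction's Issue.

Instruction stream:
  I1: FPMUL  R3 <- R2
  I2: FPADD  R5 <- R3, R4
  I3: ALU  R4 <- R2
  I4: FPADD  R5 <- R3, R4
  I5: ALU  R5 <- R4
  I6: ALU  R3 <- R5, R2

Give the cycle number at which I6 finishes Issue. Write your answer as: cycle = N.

cycle 1: I1 dispatched to FPMUL
cycle 2: I1 operands ready | I2 dispatched to FPADD
cycle 3: I3 dispatched to ALU
cycle 4: I3 operands ready
cycle 5: I3 complete
cycle 7: I1 complete
cycle 8: R3←I1
cycle 9: I2 operands ready
cycle 10: R4←I3
cycle 12: I2 complete
cycle 13: R5←I2
cycle 14: I4 dispatched to FPADD
cycle 15: I4 operands ready
cycle 18: I4 complete
cycle 19: R5←I4
cycle 20: I5 dispatched to ALU
cycle 21: I5 operands ready
cycle 22: I5 complete
cycle 23: R5←I5
cycle 24: I6 dispatched to ALU
cycle 25: I6 operands ready
cycle 26: I6 complete
cycle 27: R3←I6

cycle = 24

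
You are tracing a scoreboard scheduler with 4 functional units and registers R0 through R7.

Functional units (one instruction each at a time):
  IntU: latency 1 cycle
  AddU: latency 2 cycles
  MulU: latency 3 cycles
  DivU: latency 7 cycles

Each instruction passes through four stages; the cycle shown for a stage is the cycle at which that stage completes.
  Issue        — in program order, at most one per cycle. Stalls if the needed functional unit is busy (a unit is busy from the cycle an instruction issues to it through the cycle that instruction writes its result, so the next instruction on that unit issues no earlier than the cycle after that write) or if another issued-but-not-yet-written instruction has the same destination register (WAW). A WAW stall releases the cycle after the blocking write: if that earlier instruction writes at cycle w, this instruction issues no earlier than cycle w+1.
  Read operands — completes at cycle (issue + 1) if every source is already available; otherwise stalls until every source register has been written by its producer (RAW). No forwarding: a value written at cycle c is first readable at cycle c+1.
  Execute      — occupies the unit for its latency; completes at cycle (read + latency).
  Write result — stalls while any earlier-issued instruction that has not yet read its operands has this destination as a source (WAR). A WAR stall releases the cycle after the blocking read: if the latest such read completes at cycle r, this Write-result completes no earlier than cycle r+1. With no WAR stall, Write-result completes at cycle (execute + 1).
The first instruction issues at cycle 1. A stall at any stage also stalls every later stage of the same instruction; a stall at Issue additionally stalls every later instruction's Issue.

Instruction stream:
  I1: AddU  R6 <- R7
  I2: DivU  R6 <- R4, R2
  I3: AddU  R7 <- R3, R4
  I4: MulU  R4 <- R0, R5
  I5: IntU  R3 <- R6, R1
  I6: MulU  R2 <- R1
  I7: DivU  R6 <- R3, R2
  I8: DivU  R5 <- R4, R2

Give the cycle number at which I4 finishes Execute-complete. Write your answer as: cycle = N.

cycle = 12

I1: IS=1 RO=2 EX=4 WR=5
I2: IS=6 RO=7 EX=14 WR=15  [WAW R6: wait I1 write@5]
I3: IS=7 RO=8 EX=10 WR=11
I4: IS=8 RO=9 EX=12 WR=13
I5: IS=9 RO=16 EX=17 WR=18  [RAW R6: wait I2 write@15]
I6: IS=14 RO=15 EX=18 WR=19  [struct: MulU busy until I4 writes@13]
I7: IS=16 RO=20 EX=27 WR=28  [struct: DivU busy until I2 writes@15; RAW R2: wait I6 write@19]
I8: IS=29 RO=30 EX=37 WR=38  [struct: DivU busy until I7 writes@28]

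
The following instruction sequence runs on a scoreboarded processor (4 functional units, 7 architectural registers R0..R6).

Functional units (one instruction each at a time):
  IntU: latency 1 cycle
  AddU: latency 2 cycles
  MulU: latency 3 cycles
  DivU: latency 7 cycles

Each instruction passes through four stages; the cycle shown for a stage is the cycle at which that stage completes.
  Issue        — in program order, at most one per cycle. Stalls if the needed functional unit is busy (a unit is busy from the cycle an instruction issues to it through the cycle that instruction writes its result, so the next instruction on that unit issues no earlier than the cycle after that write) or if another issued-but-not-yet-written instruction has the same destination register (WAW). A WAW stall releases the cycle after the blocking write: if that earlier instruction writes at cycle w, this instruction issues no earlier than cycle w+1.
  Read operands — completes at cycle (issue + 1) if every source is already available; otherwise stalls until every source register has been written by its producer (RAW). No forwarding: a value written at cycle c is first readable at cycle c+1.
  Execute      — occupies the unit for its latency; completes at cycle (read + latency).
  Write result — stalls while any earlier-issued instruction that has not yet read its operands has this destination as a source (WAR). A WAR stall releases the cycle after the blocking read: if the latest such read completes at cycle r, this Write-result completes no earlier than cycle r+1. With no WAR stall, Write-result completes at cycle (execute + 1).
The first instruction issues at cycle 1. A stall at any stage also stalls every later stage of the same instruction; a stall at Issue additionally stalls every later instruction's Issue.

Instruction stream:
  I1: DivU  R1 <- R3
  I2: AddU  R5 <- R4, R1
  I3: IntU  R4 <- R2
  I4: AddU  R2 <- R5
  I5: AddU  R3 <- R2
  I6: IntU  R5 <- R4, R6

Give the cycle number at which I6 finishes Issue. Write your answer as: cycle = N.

cycle = 21

  I1 | 1 | 2 | 9 | 10
  I2 | 2 | 11 | 13 | 14   RAW R1: wait I1 write@10
  I3 | 3 | 4 | 5 | 12   WAR R4: wait I2 read@11
  I4 | 15 | 16 | 18 | 19   struct: AddU busy until I2 writes@14
  I5 | 20 | 21 | 23 | 24   struct: AddU busy until I4 writes@19
  I6 | 21 | 22 | 23 | 24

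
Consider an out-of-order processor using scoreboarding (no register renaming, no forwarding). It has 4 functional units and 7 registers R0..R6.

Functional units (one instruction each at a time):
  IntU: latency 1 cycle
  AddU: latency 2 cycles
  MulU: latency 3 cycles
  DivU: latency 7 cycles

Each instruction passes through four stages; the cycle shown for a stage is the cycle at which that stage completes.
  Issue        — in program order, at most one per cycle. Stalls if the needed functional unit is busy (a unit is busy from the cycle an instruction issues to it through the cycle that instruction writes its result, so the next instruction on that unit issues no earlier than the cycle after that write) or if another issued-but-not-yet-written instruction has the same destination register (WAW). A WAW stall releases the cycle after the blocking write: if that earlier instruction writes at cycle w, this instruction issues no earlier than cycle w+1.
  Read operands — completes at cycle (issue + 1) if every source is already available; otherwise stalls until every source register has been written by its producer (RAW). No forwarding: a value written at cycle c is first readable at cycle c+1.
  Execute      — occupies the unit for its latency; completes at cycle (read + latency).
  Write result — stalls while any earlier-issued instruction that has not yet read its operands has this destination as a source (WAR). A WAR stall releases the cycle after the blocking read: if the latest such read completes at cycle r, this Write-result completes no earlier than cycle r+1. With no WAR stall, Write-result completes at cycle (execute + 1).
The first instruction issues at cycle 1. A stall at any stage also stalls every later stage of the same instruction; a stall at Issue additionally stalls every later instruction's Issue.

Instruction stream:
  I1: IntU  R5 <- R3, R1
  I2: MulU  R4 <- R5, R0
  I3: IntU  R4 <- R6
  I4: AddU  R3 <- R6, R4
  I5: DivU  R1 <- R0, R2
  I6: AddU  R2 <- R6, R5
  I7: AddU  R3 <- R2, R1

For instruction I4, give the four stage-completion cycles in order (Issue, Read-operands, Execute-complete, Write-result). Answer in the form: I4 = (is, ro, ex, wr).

[1] I1 issues→IntU
[2] I1 reads · I2 issues→MulU
[3] I1 exec-done
[4] I1 writes R5
[5] I2 reads
[8] I2 exec-done
[9] I2 writes R4
[10] I3 issues→IntU
[11] I3 reads · I4 issues→AddU
[12] I3 exec-done · I5 issues→DivU
[13] I3 writes R4 · I5 reads
[14] I4 reads
[16] I4 exec-done
[17] I4 writes R3
[18] I6 issues→AddU
[19] I6 reads
[20] I5 exec-done
[21] I5 writes R1 · I6 exec-done
[22] I6 writes R2
[23] I7 issues→AddU
[24] I7 reads
[26] I7 exec-done
[27] I7 writes R3

I4 = (11, 14, 16, 17)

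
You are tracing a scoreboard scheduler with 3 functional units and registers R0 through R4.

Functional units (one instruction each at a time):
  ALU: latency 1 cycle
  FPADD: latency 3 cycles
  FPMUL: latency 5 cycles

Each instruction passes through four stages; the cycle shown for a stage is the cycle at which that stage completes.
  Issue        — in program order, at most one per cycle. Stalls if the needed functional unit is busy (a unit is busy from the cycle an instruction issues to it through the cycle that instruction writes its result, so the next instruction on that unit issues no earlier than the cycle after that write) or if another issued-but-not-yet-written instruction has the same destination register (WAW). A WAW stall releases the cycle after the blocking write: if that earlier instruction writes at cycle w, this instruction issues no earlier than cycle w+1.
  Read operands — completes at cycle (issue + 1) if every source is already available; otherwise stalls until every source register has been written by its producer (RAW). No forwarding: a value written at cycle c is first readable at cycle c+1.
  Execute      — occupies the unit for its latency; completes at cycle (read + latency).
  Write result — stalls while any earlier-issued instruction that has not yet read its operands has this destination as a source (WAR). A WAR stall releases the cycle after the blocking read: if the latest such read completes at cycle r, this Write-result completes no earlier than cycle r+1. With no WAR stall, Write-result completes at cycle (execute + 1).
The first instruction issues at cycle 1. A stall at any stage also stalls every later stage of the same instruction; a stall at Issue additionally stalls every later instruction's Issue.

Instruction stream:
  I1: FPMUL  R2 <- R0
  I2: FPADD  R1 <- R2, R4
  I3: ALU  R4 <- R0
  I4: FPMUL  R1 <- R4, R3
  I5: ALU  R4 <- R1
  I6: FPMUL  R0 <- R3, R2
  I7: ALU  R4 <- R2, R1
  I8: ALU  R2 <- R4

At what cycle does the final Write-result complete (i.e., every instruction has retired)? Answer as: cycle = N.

t=1  I1 issues→FPMUL
t=2  I1 reads | I2 issues→FPADD
t=3  I3 issues→ALU
t=4  I3 reads
t=5  I3 exec-done
t=7  I1 exec-done
t=8  I1 writes R2
t=9  I2 reads
t=10  I3 writes R4
t=12  I2 exec-done
t=13  I2 writes R1
t=14  I4 issues→FPMUL
t=15  I4 reads | I5 issues→ALU
t=20  I4 exec-done
t=21  I4 writes R1
t=22  I5 reads | I6 issues→FPMUL
t=23  I5 exec-done | I6 reads
t=24  I5 writes R4
t=25  I7 issues→ALU
t=26  I7 reads
t=27  I7 exec-done
t=28  I6 exec-done | I7 writes R4
t=29  I6 writes R0 | I8 issues→ALU
t=30  I8 reads
t=31  I8 exec-done
t=32  I8 writes R2

cycle = 32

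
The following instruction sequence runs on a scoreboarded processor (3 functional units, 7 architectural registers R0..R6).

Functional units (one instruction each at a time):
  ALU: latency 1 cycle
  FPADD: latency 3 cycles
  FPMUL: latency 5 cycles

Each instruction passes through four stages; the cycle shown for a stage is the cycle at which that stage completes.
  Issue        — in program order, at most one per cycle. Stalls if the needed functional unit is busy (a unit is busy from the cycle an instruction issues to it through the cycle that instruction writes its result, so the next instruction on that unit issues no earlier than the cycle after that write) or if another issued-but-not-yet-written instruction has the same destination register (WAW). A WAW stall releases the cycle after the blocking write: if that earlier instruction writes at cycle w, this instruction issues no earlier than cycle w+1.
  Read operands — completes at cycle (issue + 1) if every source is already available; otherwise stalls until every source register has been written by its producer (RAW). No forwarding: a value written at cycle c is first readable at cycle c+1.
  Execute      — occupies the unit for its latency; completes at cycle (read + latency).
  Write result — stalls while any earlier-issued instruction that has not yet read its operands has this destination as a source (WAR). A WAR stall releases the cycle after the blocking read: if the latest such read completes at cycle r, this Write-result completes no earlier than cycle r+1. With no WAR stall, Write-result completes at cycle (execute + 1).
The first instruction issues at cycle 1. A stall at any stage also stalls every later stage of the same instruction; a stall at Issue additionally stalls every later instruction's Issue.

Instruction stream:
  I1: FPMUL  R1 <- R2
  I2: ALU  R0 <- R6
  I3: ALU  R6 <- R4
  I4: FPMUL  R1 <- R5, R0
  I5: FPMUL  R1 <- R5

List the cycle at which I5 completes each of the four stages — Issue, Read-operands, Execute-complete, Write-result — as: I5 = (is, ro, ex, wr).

t=1  I1 issues→FPMUL
t=2  I1 reads, I2 issues→ALU
t=3  I2 reads
t=4  I2 exec-done
t=5  I2 writes R0
t=6  I3 issues→ALU
t=7  I1 exec-done, I3 reads
t=8  I1 writes R1, I3 exec-done
t=9  I3 writes R6, I4 issues→FPMUL
t=10  I4 reads
t=15  I4 exec-done
t=16  I4 writes R1
t=17  I5 issues→FPMUL
t=18  I5 reads
t=23  I5 exec-done
t=24  I5 writes R1

I5 = (17, 18, 23, 24)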